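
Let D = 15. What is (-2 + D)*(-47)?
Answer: -611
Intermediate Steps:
(-2 + D)*(-47) = (-2 + 15)*(-47) = 13*(-47) = -611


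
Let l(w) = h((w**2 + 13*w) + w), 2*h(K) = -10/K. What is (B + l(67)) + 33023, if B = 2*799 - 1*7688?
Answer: 146165386/5427 ≈ 26933.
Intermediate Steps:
h(K) = -5/K (h(K) = (-10/K)/2 = -5/K)
l(w) = -5/(w**2 + 14*w) (l(w) = -5/((w**2 + 13*w) + w) = -5/(w**2 + 14*w))
B = -6090 (B = 1598 - 7688 = -6090)
(B + l(67)) + 33023 = (-6090 - 5/(67*(14 + 67))) + 33023 = (-6090 - 5*1/67/81) + 33023 = (-6090 - 5*1/67*1/81) + 33023 = (-6090 - 5/5427) + 33023 = -33050435/5427 + 33023 = 146165386/5427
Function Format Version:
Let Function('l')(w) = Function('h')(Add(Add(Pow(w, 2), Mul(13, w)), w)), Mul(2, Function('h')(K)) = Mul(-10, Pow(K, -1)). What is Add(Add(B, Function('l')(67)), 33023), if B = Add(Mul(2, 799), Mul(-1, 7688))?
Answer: Rational(146165386, 5427) ≈ 26933.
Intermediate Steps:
Function('h')(K) = Mul(-5, Pow(K, -1)) (Function('h')(K) = Mul(Rational(1, 2), Mul(-10, Pow(K, -1))) = Mul(-5, Pow(K, -1)))
Function('l')(w) = Mul(-5, Pow(Add(Pow(w, 2), Mul(14, w)), -1)) (Function('l')(w) = Mul(-5, Pow(Add(Add(Pow(w, 2), Mul(13, w)), w), -1)) = Mul(-5, Pow(Add(Pow(w, 2), Mul(14, w)), -1)))
B = -6090 (B = Add(1598, -7688) = -6090)
Add(Add(B, Function('l')(67)), 33023) = Add(Add(-6090, Mul(-5, Pow(67, -1), Pow(Add(14, 67), -1))), 33023) = Add(Add(-6090, Mul(-5, Rational(1, 67), Pow(81, -1))), 33023) = Add(Add(-6090, Mul(-5, Rational(1, 67), Rational(1, 81))), 33023) = Add(Add(-6090, Rational(-5, 5427)), 33023) = Add(Rational(-33050435, 5427), 33023) = Rational(146165386, 5427)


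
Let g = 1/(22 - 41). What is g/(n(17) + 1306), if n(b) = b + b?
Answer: -1/25460 ≈ -3.9277e-5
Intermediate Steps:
n(b) = 2*b
g = -1/19 (g = 1/(-19) = -1/19 ≈ -0.052632)
g/(n(17) + 1306) = -1/19/(2*17 + 1306) = -1/19/(34 + 1306) = -1/19/1340 = (1/1340)*(-1/19) = -1/25460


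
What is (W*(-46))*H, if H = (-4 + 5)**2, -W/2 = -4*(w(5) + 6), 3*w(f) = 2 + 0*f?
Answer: -7360/3 ≈ -2453.3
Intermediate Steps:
w(f) = 2/3 (w(f) = (2 + 0*f)/3 = (2 + 0)/3 = (1/3)*2 = 2/3)
W = 160/3 (W = -(-8)*(2/3 + 6) = -(-8)*20/3 = -2*(-80/3) = 160/3 ≈ 53.333)
H = 1 (H = 1**2 = 1)
(W*(-46))*H = ((160/3)*(-46))*1 = -7360/3*1 = -7360/3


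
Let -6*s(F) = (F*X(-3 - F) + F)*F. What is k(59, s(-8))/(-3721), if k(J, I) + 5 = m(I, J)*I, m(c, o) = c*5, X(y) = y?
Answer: -20475/3721 ≈ -5.5026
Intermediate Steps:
s(F) = -F*(F + F*(-3 - F))/6 (s(F) = -(F*(-3 - F) + F)*F/6 = -(F + F*(-3 - F))*F/6 = -F*(F + F*(-3 - F))/6)
m(c, o) = 5*c
k(J, I) = -5 + 5*I² (k(J, I) = -5 + (5*I)*I = -5 + 5*I²)
k(59, s(-8))/(-3721) = (-5 + 5*((⅙)*(-8)²*(2 - 8))²)/(-3721) = (-5 + 5*((⅙)*64*(-6))²)*(-1/3721) = (-5 + 5*(-64)²)*(-1/3721) = (-5 + 5*4096)*(-1/3721) = (-5 + 20480)*(-1/3721) = 20475*(-1/3721) = -20475/3721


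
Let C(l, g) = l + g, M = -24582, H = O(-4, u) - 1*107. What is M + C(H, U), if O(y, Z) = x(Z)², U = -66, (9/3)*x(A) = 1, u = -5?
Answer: -222794/9 ≈ -24755.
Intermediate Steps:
x(A) = ⅓ (x(A) = (⅓)*1 = ⅓)
O(y, Z) = ⅑ (O(y, Z) = (⅓)² = ⅑)
H = -962/9 (H = ⅑ - 1*107 = ⅑ - 107 = -962/9 ≈ -106.89)
C(l, g) = g + l
M + C(H, U) = -24582 + (-66 - 962/9) = -24582 - 1556/9 = -222794/9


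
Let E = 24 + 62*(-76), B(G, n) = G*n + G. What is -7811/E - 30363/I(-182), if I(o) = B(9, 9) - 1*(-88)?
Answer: -70475693/417232 ≈ -168.91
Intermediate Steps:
B(G, n) = G + G*n
E = -4688 (E = 24 - 4712 = -4688)
I(o) = 178 (I(o) = 9*(1 + 9) - 1*(-88) = 9*10 + 88 = 90 + 88 = 178)
-7811/E - 30363/I(-182) = -7811/(-4688) - 30363/178 = -7811*(-1/4688) - 30363*1/178 = 7811/4688 - 30363/178 = -70475693/417232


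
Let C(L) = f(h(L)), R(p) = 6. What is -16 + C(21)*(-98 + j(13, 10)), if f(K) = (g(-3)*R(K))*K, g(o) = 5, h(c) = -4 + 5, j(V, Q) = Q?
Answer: -2656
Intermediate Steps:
h(c) = 1
f(K) = 30*K (f(K) = (5*6)*K = 30*K)
C(L) = 30 (C(L) = 30*1 = 30)
-16 + C(21)*(-98 + j(13, 10)) = -16 + 30*(-98 + 10) = -16 + 30*(-88) = -16 - 2640 = -2656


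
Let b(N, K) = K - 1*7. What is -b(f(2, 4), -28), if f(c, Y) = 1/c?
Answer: 35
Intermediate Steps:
b(N, K) = -7 + K (b(N, K) = K - 7 = -7 + K)
-b(f(2, 4), -28) = -(-7 - 28) = -1*(-35) = 35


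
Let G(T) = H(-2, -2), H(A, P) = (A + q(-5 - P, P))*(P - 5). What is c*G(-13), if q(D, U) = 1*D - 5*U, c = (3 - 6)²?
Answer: -315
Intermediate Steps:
c = 9 (c = (-3)² = 9)
q(D, U) = D - 5*U
H(A, P) = (-5 + P)*(-5 + A - 6*P) (H(A, P) = (A + ((-5 - P) - 5*P))*(P - 5) = (A + (-5 - 6*P))*(-5 + P) = (-5 + A - 6*P)*(-5 + P) = (-5 + P)*(-5 + A - 6*P))
G(T) = -35 (G(T) = 25 - 6*(-2)² - 5*(-2) + 25*(-2) - 2*(-2) = 25 - 6*4 + 10 - 50 + 4 = 25 - 24 + 10 - 50 + 4 = -35)
c*G(-13) = 9*(-35) = -315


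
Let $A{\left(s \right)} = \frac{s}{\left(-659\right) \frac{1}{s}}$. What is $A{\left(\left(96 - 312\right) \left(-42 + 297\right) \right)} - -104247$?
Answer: $- \frac{2965107627}{659} \approx -4.4994 \cdot 10^{6}$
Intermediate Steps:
$A{\left(s \right)} = - \frac{s^{2}}{659}$ ($A{\left(s \right)} = s \left(- \frac{s}{659}\right) = - \frac{s^{2}}{659}$)
$A{\left(\left(96 - 312\right) \left(-42 + 297\right) \right)} - -104247 = - \frac{\left(\left(96 - 312\right) \left(-42 + 297\right)\right)^{2}}{659} - -104247 = - \frac{\left(\left(-216\right) 255\right)^{2}}{659} + 104247 = - \frac{\left(-55080\right)^{2}}{659} + 104247 = \left(- \frac{1}{659}\right) 3033806400 + 104247 = - \frac{3033806400}{659} + 104247 = - \frac{2965107627}{659}$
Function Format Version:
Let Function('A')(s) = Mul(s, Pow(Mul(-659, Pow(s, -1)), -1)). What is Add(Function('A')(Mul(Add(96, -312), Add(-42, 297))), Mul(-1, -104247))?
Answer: Rational(-2965107627, 659) ≈ -4.4994e+6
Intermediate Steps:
Function('A')(s) = Mul(Rational(-1, 659), Pow(s, 2)) (Function('A')(s) = Mul(s, Mul(Rational(-1, 659), s)) = Mul(Rational(-1, 659), Pow(s, 2)))
Add(Function('A')(Mul(Add(96, -312), Add(-42, 297))), Mul(-1, -104247)) = Add(Mul(Rational(-1, 659), Pow(Mul(Add(96, -312), Add(-42, 297)), 2)), Mul(-1, -104247)) = Add(Mul(Rational(-1, 659), Pow(Mul(-216, 255), 2)), 104247) = Add(Mul(Rational(-1, 659), Pow(-55080, 2)), 104247) = Add(Mul(Rational(-1, 659), 3033806400), 104247) = Add(Rational(-3033806400, 659), 104247) = Rational(-2965107627, 659)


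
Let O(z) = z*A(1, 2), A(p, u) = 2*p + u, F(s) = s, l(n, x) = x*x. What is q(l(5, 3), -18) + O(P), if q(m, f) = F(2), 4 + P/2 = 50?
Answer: 370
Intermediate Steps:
l(n, x) = x²
P = 92 (P = -8 + 2*50 = -8 + 100 = 92)
A(p, u) = u + 2*p
q(m, f) = 2
O(z) = 4*z (O(z) = z*(2 + 2*1) = z*(2 + 2) = z*4 = 4*z)
q(l(5, 3), -18) + O(P) = 2 + 4*92 = 2 + 368 = 370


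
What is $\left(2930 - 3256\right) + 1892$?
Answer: $1566$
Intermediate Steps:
$\left(2930 - 3256\right) + 1892 = -326 + 1892 = 1566$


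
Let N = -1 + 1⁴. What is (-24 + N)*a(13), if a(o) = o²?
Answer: -4056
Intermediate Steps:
N = 0 (N = -1 + 1 = 0)
(-24 + N)*a(13) = (-24 + 0)*13² = -24*169 = -4056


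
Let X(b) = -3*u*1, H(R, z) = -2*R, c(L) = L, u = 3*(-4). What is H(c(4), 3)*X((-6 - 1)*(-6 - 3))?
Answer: -288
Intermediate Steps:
u = -12
X(b) = 36 (X(b) = -3*(-12)*1 = 36*1 = 36)
H(c(4), 3)*X((-6 - 1)*(-6 - 3)) = -2*4*36 = -8*36 = -288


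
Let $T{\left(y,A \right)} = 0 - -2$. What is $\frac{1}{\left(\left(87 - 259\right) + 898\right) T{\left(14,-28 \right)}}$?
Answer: $\frac{1}{1452} \approx 0.00068871$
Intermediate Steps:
$T{\left(y,A \right)} = 2$ ($T{\left(y,A \right)} = 0 + 2 = 2$)
$\frac{1}{\left(\left(87 - 259\right) + 898\right) T{\left(14,-28 \right)}} = \frac{1}{\left(\left(87 - 259\right) + 898\right) 2} = \frac{1}{\left(87 - 259\right) + 898} \cdot \frac{1}{2} = \frac{1}{-172 + 898} \cdot \frac{1}{2} = \frac{1}{726} \cdot \frac{1}{2} = \frac{1}{1452}$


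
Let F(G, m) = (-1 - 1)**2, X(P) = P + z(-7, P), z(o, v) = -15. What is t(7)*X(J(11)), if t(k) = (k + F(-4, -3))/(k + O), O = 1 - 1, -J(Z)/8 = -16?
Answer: 1243/7 ≈ 177.57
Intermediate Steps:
J(Z) = 128 (J(Z) = -8*(-16) = 128)
X(P) = -15 + P (X(P) = P - 15 = -15 + P)
O = 0
F(G, m) = 4 (F(G, m) = (-2)**2 = 4)
t(k) = (4 + k)/k (t(k) = (k + 4)/(k + 0) = (4 + k)/k)
t(7)*X(J(11)) = ((4 + 7)/7)*(-15 + 128) = ((1/7)*11)*113 = (11/7)*113 = 1243/7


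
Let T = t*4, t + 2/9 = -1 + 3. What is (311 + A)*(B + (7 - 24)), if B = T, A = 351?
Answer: -58918/9 ≈ -6546.4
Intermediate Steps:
t = 16/9 (t = -2/9 + (-1 + 3) = -2/9 + 2 = 16/9 ≈ 1.7778)
T = 64/9 (T = (16/9)*4 = 64/9 ≈ 7.1111)
B = 64/9 ≈ 7.1111
(311 + A)*(B + (7 - 24)) = (311 + 351)*(64/9 + (7 - 24)) = 662*(64/9 - 17) = 662*(-89/9) = -58918/9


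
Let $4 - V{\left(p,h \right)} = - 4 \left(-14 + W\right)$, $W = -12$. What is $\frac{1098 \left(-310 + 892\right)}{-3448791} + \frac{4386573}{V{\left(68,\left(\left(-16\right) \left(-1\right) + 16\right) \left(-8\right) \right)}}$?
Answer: $- \frac{560312495809}{12773300} \approx -43866.0$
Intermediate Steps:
$V{\left(p,h \right)} = -100$ ($V{\left(p,h \right)} = 4 - - 4 \left(-14 - 12\right) = 4 - \left(-4\right) \left(-26\right) = 4 - 104 = -100$)
$\frac{1098 \left(-310 + 892\right)}{-3448791} + \frac{4386573}{V{\left(68,\left(\left(-16\right) \left(-1\right) + 16\right) \left(-8\right) \right)}} = \frac{1098 \left(-310 + 892\right)}{-3448791} + \frac{4386573}{-100} = 1098 \cdot 582 \left(- \frac{1}{3448791}\right) + 4386573 \left(- \frac{1}{100}\right) = 639036 \left(- \frac{1}{3448791}\right) - \frac{4386573}{100} = - \frac{23668}{127733} - \frac{4386573}{100} = - \frac{560312495809}{12773300}$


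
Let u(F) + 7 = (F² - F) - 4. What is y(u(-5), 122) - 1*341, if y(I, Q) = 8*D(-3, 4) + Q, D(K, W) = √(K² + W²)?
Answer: -179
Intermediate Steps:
u(F) = -11 + F² - F (u(F) = -7 + ((F² - F) - 4) = -7 + (-4 + F² - F) = -11 + F² - F)
y(I, Q) = 40 + Q (y(I, Q) = 8*√((-3)² + 4²) + Q = 8*√(9 + 16) + Q = 8*√25 + Q = 8*5 + Q = 40 + Q)
y(u(-5), 122) - 1*341 = (40 + 122) - 1*341 = 162 - 341 = -179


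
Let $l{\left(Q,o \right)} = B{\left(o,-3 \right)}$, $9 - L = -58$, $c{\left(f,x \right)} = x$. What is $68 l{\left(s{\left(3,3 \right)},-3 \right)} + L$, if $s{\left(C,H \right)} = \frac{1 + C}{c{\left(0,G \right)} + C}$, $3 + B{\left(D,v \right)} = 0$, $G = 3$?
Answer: $-137$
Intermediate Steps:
$B{\left(D,v \right)} = -3$ ($B{\left(D,v \right)} = -3 + 0 = -3$)
$L = 67$ ($L = 9 - -58 = 9 + 58 = 67$)
$s{\left(C,H \right)} = \frac{1 + C}{3 + C}$
$l{\left(Q,o \right)} = -3$
$68 l{\left(s{\left(3,3 \right)},-3 \right)} + L = 68 \left(-3\right) + 67 = -204 + 67 = -137$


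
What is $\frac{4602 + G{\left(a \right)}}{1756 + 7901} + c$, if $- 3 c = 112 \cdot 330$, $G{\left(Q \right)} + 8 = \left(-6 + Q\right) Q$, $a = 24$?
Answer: $- \frac{118969214}{9657} \approx -12319.0$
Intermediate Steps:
$G{\left(Q \right)} = -8 + Q \left(-6 + Q\right)$ ($G{\left(Q \right)} = -8 + \left(-6 + Q\right) Q = -8 + Q \left(-6 + Q\right)$)
$c = -12320$ ($c = - \frac{112 \cdot 330}{3} = \left(- \frac{1}{3}\right) 36960 = -12320$)
$\frac{4602 + G{\left(a \right)}}{1756 + 7901} + c = \frac{4602 - \left(152 - 576\right)}{1756 + 7901} - 12320 = \frac{4602 - -424}{9657} - 12320 = \left(4602 + 424\right) \frac{1}{9657} - 12320 = 5026 \cdot \frac{1}{9657} - 12320 = \frac{5026}{9657} - 12320 = - \frac{118969214}{9657}$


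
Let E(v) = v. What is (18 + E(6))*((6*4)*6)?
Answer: 3456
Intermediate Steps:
(18 + E(6))*((6*4)*6) = (18 + 6)*((6*4)*6) = 24*(24*6) = 24*144 = 3456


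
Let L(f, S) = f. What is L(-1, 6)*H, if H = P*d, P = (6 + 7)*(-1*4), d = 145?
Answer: 7540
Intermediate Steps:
P = -52 (P = 13*(-4) = -52)
H = -7540 (H = -52*145 = -7540)
L(-1, 6)*H = -1*(-7540) = 7540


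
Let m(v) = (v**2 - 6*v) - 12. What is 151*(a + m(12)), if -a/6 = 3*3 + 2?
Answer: -906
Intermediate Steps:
m(v) = -12 + v**2 - 6*v
a = -66 (a = -6*(3*3 + 2) = -6*(9 + 2) = -6*11 = -66)
151*(a + m(12)) = 151*(-66 + (-12 + 12**2 - 6*12)) = 151*(-66 + (-12 + 144 - 72)) = 151*(-66 + 60) = 151*(-6) = -906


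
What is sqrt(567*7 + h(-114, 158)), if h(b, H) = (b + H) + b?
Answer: sqrt(3899) ≈ 62.442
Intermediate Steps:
h(b, H) = H + 2*b (h(b, H) = (H + b) + b = H + 2*b)
sqrt(567*7 + h(-114, 158)) = sqrt(567*7 + (158 + 2*(-114))) = sqrt(3969 + (158 - 228)) = sqrt(3969 - 70) = sqrt(3899)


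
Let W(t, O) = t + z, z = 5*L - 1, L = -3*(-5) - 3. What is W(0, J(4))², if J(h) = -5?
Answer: 3481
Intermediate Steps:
L = 12 (L = 15 - 3 = 12)
z = 59 (z = 5*12 - 1 = 60 - 1 = 59)
W(t, O) = 59 + t (W(t, O) = t + 59 = 59 + t)
W(0, J(4))² = (59 + 0)² = 59² = 3481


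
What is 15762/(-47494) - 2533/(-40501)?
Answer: -259037230/961777247 ≈ -0.26933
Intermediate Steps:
15762/(-47494) - 2533/(-40501) = 15762*(-1/47494) - 2533*(-1/40501) = -7881/23747 + 2533/40501 = -259037230/961777247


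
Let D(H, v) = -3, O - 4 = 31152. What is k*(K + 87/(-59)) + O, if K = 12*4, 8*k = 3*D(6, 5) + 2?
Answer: 14686417/472 ≈ 31115.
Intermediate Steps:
O = 31156 (O = 4 + 31152 = 31156)
k = -7/8 (k = (3*(-3) + 2)/8 = (-9 + 2)/8 = (1/8)*(-7) = -7/8 ≈ -0.87500)
K = 48
k*(K + 87/(-59)) + O = -7*(48 + 87/(-59))/8 + 31156 = -7*(48 + 87*(-1/59))/8 + 31156 = -7*(48 - 87/59)/8 + 31156 = -7/8*2745/59 + 31156 = -19215/472 + 31156 = 14686417/472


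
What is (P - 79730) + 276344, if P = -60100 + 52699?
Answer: 189213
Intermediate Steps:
P = -7401
(P - 79730) + 276344 = (-7401 - 79730) + 276344 = -87131 + 276344 = 189213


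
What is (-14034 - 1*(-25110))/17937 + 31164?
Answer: 186333248/5979 ≈ 31165.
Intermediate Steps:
(-14034 - 1*(-25110))/17937 + 31164 = (-14034 + 25110)*(1/17937) + 31164 = 11076*(1/17937) + 31164 = 3692/5979 + 31164 = 186333248/5979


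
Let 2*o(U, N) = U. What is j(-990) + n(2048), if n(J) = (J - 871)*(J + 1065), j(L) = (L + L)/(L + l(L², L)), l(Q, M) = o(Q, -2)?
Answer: 905008246/247 ≈ 3.6640e+6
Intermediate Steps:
o(U, N) = U/2
l(Q, M) = Q/2
j(L) = 2*L/(L + L²/2) (j(L) = (L + L)/(L + L²/2) = (2*L)/(L + L²/2) = 2*L/(L + L²/2))
n(J) = (-871 + J)*(1065 + J)
j(-990) + n(2048) = 4/(2 - 990) + (-927615 + 2048² + 194*2048) = 4/(-988) + (-927615 + 4194304 + 397312) = 4*(-1/988) + 3664001 = -1/247 + 3664001 = 905008246/247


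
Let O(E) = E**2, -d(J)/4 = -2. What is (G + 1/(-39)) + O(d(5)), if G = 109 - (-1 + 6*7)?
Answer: 5147/39 ≈ 131.97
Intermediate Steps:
d(J) = 8 (d(J) = -4*(-2) = 8)
G = 68 (G = 109 - (-1 + 42) = 109 - 1*41 = 109 - 41 = 68)
(G + 1/(-39)) + O(d(5)) = (68 + 1/(-39)) + 8**2 = (68 - 1/39) + 64 = 2651/39 + 64 = 5147/39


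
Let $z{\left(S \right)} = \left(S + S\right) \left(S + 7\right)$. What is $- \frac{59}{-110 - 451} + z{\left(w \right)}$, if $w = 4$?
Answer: $\frac{49427}{561} \approx 88.105$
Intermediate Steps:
$z{\left(S \right)} = 2 S \left(7 + S\right)$
$- \frac{59}{-110 - 451} + z{\left(w \right)} = - \frac{59}{-110 - 451} + 2 \cdot 4 \left(7 + 4\right) = - \frac{59}{-561} + 2 \cdot 4 \cdot 11 = \left(-59\right) \left(- \frac{1}{561}\right) + 88 = \frac{59}{561} + 88 = \frac{49427}{561}$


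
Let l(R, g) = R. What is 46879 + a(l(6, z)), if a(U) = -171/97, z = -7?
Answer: 4547092/97 ≈ 46877.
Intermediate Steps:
a(U) = -171/97 (a(U) = -171*1/97 = -171/97)
46879 + a(l(6, z)) = 46879 - 171/97 = 4547092/97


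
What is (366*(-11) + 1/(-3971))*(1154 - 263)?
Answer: -1294967007/361 ≈ -3.5872e+6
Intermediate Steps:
(366*(-11) + 1/(-3971))*(1154 - 263) = (-4026 - 1/3971)*891 = -15987247/3971*891 = -1294967007/361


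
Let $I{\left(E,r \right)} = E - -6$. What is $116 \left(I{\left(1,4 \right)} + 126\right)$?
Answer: $15428$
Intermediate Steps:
$I{\left(E,r \right)} = 6 + E$ ($I{\left(E,r \right)} = E + 6 = 6 + E$)
$116 \left(I{\left(1,4 \right)} + 126\right) = 116 \left(\left(6 + 1\right) + 126\right) = 116 \left(7 + 126\right) = 116 \cdot 133 = 15428$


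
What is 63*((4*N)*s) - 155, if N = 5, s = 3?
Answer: 3625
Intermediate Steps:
63*((4*N)*s) - 155 = 63*((4*5)*3) - 155 = 63*(20*3) - 155 = 63*60 - 155 = 3780 - 155 = 3625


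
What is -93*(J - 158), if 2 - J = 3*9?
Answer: 17019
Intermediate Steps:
J = -25 (J = 2 - 3*9 = 2 - 1*27 = 2 - 27 = -25)
-93*(J - 158) = -93*(-25 - 158) = -93*(-183) = 17019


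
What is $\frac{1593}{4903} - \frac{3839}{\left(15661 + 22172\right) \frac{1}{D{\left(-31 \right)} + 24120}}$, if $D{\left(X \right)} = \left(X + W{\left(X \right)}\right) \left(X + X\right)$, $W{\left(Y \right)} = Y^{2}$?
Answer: $\frac{210456947383}{61831733} \approx 3403.7$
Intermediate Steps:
$D{\left(X \right)} = 2 X \left(X + X^{2}\right)$ ($D{\left(X \right)} = \left(X + X^{2}\right) \left(X + X\right) = \left(X + X^{2}\right) 2 X = 2 X \left(X + X^{2}\right)$)
$\frac{1593}{4903} - \frac{3839}{\left(15661 + 22172\right) \frac{1}{D{\left(-31 \right)} + 24120}} = \frac{1593}{4903} - \frac{3839}{\left(15661 + 22172\right) \frac{1}{2 \left(-31\right)^{2} \left(1 - 31\right) + 24120}} = 1593 \cdot \frac{1}{4903} - \frac{3839}{37833 \frac{1}{2 \cdot 961 \left(-30\right) + 24120}} = \frac{1593}{4903} - \frac{3839}{37833 \frac{1}{-57660 + 24120}} = \frac{1593}{4903} - \frac{3839}{37833 \frac{1}{-33540}} = \frac{1593}{4903} - \frac{3839}{37833 \left(- \frac{1}{33540}\right)} = \frac{1593}{4903} - \frac{3839}{- \frac{12611}{11180}} = \frac{1593}{4903} - - \frac{42920020}{12611} = \frac{1593}{4903} + \frac{42920020}{12611} = \frac{210456947383}{61831733}$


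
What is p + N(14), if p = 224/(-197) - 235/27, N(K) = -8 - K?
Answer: -169361/5319 ≈ -31.841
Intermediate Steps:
p = -52343/5319 (p = 224*(-1/197) - 235*1/27 = -224/197 - 235/27 = -52343/5319 ≈ -9.8408)
p + N(14) = -52343/5319 + (-8 - 1*14) = -52343/5319 + (-8 - 14) = -52343/5319 - 22 = -169361/5319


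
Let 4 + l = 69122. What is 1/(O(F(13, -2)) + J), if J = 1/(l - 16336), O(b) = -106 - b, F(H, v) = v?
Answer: -52782/5489327 ≈ -0.0096154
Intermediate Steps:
l = 69118 (l = -4 + 69122 = 69118)
J = 1/52782 (J = 1/(69118 - 16336) = 1/52782 ≈ 1.8946e-5)
1/(O(F(13, -2)) + J) = 1/((-106 - 1*(-2)) + 1/52782) = 1/((-106 + 2) + 1/52782) = 1/(-104 + 1/52782) = 1/(-5489327/52782) = -52782/5489327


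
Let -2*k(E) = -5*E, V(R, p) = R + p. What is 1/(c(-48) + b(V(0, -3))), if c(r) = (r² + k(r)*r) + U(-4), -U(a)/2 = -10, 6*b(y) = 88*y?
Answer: 1/8040 ≈ 0.00012438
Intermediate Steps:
b(y) = 44*y/3 (b(y) = (88*y)/6 = 44*y/3)
U(a) = 20 (U(a) = -2*(-10) = 20)
k(E) = 5*E/2 (k(E) = -(-5)*E/2 = 5*E/2)
c(r) = 20 + 7*r²/2 (c(r) = (r² + (5*r/2)*r) + 20 = (r² + 5*r²/2) + 20 = 7*r²/2 + 20 = 20 + 7*r²/2)
1/(c(-48) + b(V(0, -3))) = 1/((20 + (7/2)*(-48)²) + 44*(0 - 3)/3) = 1/((20 + (7/2)*2304) + (44/3)*(-3)) = 1/((20 + 8064) - 44) = 1/(8084 - 44) = 1/8040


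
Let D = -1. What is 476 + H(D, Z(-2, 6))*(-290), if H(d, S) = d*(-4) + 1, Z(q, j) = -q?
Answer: -974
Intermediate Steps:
H(d, S) = 1 - 4*d (H(d, S) = -4*d + 1 = 1 - 4*d)
476 + H(D, Z(-2, 6))*(-290) = 476 + (1 - 4*(-1))*(-290) = 476 + (1 + 4)*(-290) = 476 + 5*(-290) = 476 - 1450 = -974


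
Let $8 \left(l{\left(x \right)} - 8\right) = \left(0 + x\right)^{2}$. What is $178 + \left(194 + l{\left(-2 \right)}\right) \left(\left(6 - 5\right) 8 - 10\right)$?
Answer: $-227$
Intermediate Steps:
$l{\left(x \right)} = 8 + \frac{x^{2}}{8}$ ($l{\left(x \right)} = 8 + \frac{\left(0 + x\right)^{2}}{8} = 8 + \frac{x^{2}}{8}$)
$178 + \left(194 + l{\left(-2 \right)}\right) \left(\left(6 - 5\right) 8 - 10\right) = 178 + \left(194 + \left(8 + \frac{\left(-2\right)^{2}}{8}\right)\right) \left(\left(6 - 5\right) 8 - 10\right) = 178 + \left(194 + \left(8 + \frac{1}{8} \cdot 4\right)\right) \left(1 \cdot 8 - 10\right) = 178 + \left(194 + \left(8 + \frac{1}{2}\right)\right) \left(8 - 10\right) = 178 + \left(194 + \frac{17}{2}\right) \left(-2\right) = 178 + \frac{405}{2} \left(-2\right) = 178 - 405 = -227$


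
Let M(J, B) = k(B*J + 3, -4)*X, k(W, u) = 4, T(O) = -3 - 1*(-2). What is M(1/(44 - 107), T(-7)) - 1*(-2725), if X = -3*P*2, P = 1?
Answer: 2701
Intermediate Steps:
T(O) = -1 (T(O) = -3 + 2 = -1)
X = -6 (X = -3*1*2 = -3*2 = -6)
M(J, B) = -24 (M(J, B) = 4*(-6) = -24)
M(1/(44 - 107), T(-7)) - 1*(-2725) = -24 - 1*(-2725) = -24 + 2725 = 2701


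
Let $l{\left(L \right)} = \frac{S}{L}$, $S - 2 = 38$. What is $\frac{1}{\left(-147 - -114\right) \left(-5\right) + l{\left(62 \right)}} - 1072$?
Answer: $- \frac{5504689}{5135} \approx -1072.0$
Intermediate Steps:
$S = 40$ ($S = 2 + 38 = 40$)
$l{\left(L \right)} = \frac{40}{L}$
$\frac{1}{\left(-147 - -114\right) \left(-5\right) + l{\left(62 \right)}} - 1072 = \frac{1}{\left(-147 - -114\right) \left(-5\right) + \frac{40}{62}} - 1072 = \frac{1}{\left(-147 + 114\right) \left(-5\right) + 40 \cdot \frac{1}{62}} - 1072 = \frac{1}{\left(-33\right) \left(-5\right) + \frac{20}{31}} - 1072 = \frac{1}{165 + \frac{20}{31}} - 1072 = \frac{1}{\frac{5135}{31}} - 1072 = \frac{31}{5135} - 1072 = - \frac{5504689}{5135}$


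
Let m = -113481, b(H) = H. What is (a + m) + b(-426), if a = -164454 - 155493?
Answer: -433854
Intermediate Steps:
a = -319947
(a + m) + b(-426) = (-319947 - 113481) - 426 = -433428 - 426 = -433854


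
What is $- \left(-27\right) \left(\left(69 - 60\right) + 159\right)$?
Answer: $4536$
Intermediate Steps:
$- \left(-27\right) \left(\left(69 - 60\right) + 159\right) = - \left(-27\right) \left(9 + 159\right) = - \left(-27\right) 168 = \left(-1\right) \left(-4536\right) = 4536$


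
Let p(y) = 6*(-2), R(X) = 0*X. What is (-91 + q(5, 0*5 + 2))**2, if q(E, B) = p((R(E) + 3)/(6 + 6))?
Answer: 10609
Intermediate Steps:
R(X) = 0
p(y) = -12
q(E, B) = -12
(-91 + q(5, 0*5 + 2))**2 = (-91 - 12)**2 = (-103)**2 = 10609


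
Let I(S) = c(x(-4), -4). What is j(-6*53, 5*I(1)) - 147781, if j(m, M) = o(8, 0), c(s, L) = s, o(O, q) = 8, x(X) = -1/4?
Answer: -147773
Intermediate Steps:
x(X) = -¼ (x(X) = -1*¼ = -¼)
I(S) = -¼
j(m, M) = 8
j(-6*53, 5*I(1)) - 147781 = 8 - 147781 = -147773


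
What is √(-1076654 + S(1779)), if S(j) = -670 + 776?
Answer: 2*I*√269137 ≈ 1037.6*I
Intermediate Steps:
S(j) = 106
√(-1076654 + S(1779)) = √(-1076654 + 106) = √(-1076548) = 2*I*√269137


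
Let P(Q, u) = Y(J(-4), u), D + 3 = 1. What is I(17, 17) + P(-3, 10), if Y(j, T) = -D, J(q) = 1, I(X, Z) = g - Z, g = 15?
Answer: 0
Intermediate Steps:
I(X, Z) = 15 - Z
D = -2 (D = -3 + 1 = -2)
Y(j, T) = 2 (Y(j, T) = -1*(-2) = 2)
P(Q, u) = 2
I(17, 17) + P(-3, 10) = (15 - 1*17) + 2 = (15 - 17) + 2 = -2 + 2 = 0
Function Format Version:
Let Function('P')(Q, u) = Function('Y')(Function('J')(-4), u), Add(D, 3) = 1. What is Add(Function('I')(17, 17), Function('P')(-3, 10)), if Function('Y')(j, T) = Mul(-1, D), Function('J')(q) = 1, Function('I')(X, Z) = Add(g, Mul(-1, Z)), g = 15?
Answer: 0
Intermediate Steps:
Function('I')(X, Z) = Add(15, Mul(-1, Z))
D = -2 (D = Add(-3, 1) = -2)
Function('Y')(j, T) = 2 (Function('Y')(j, T) = Mul(-1, -2) = 2)
Function('P')(Q, u) = 2
Add(Function('I')(17, 17), Function('P')(-3, 10)) = Add(Add(15, Mul(-1, 17)), 2) = Add(Add(15, -17), 2) = Add(-2, 2) = 0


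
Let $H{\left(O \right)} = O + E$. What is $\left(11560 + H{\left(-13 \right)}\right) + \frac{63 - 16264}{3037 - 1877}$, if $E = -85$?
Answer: $\frac{13279719}{1160} \approx 11448.0$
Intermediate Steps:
$H{\left(O \right)} = -85 + O$ ($H{\left(O \right)} = O - 85 = -85 + O$)
$\left(11560 + H{\left(-13 \right)}\right) + \frac{63 - 16264}{3037 - 1877} = \left(11560 - 98\right) + \frac{63 - 16264}{3037 - 1877} = \left(11560 - 98\right) - \frac{16201}{1160} = 11462 - \frac{16201}{1160} = \frac{13279719}{1160}$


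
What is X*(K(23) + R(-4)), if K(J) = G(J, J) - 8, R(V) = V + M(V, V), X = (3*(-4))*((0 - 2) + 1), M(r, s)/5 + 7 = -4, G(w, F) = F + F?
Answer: -252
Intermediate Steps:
G(w, F) = 2*F
M(r, s) = -55 (M(r, s) = -35 + 5*(-4) = -35 - 20 = -55)
X = 12 (X = -12*(-2 + 1) = -12*(-1) = 12)
R(V) = -55 + V (R(V) = V - 55 = -55 + V)
K(J) = -8 + 2*J (K(J) = 2*J - 8 = -8 + 2*J)
X*(K(23) + R(-4)) = 12*((-8 + 2*23) + (-55 - 4)) = 12*((-8 + 46) - 59) = 12*(38 - 59) = 12*(-21) = -252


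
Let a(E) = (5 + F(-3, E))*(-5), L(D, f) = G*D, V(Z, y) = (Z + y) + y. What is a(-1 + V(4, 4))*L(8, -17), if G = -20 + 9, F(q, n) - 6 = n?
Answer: 9680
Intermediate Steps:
F(q, n) = 6 + n
V(Z, y) = Z + 2*y
G = -11
L(D, f) = -11*D
a(E) = -55 - 5*E (a(E) = (5 + (6 + E))*(-5) = (11 + E)*(-5) = -55 - 5*E)
a(-1 + V(4, 4))*L(8, -17) = (-55 - 5*(-1 + (4 + 2*4)))*(-11*8) = (-55 - 5*(-1 + (4 + 8)))*(-88) = (-55 - 5*(-1 + 12))*(-88) = (-55 - 5*11)*(-88) = (-55 - 55)*(-88) = -110*(-88) = 9680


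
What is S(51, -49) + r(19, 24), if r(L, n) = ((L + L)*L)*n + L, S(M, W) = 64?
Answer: 17411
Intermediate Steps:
r(L, n) = L + 2*n*L² (r(L, n) = ((2*L)*L)*n + L = (2*L²)*n + L = 2*n*L² + L = L + 2*n*L²)
S(51, -49) + r(19, 24) = 64 + 19*(1 + 2*19*24) = 64 + 19*(1 + 912) = 64 + 19*913 = 64 + 17347 = 17411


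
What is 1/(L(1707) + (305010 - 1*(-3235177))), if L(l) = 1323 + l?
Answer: 1/3543217 ≈ 2.8223e-7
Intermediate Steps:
1/(L(1707) + (305010 - 1*(-3235177))) = 1/((1323 + 1707) + (305010 - 1*(-3235177))) = 1/(3030 + (305010 + 3235177)) = 1/(3030 + 3540187) = 1/3543217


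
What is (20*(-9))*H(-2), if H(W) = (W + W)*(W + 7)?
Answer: 3600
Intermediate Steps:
H(W) = 2*W*(7 + W) (H(W) = (2*W)*(7 + W) = 2*W*(7 + W))
(20*(-9))*H(-2) = (20*(-9))*(2*(-2)*(7 - 2)) = -360*(-2)*5 = -180*(-20) = 3600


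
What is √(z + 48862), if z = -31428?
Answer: √17434 ≈ 132.04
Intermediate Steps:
√(z + 48862) = √(-31428 + 48862) = √17434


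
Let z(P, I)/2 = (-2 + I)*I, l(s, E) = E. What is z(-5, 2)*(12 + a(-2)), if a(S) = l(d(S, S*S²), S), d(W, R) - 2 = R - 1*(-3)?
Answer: 0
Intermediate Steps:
d(W, R) = 5 + R (d(W, R) = 2 + (R - 1*(-3)) = 2 + (R + 3) = 2 + (3 + R) = 5 + R)
z(P, I) = 2*I*(-2 + I) (z(P, I) = 2*((-2 + I)*I) = 2*(I*(-2 + I)) = 2*I*(-2 + I))
a(S) = S
z(-5, 2)*(12 + a(-2)) = (2*2*(-2 + 2))*(12 - 2) = (2*2*0)*10 = 0*10 = 0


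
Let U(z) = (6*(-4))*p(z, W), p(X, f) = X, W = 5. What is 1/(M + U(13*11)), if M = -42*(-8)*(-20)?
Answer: -1/10152 ≈ -9.8503e-5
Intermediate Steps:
M = -6720 (M = 336*(-20) = -6720)
U(z) = -24*z (U(z) = (6*(-4))*z = -24*z)
1/(M + U(13*11)) = 1/(-6720 - 312*11) = 1/(-6720 - 24*143) = 1/(-6720 - 3432) = 1/(-10152) = -1/10152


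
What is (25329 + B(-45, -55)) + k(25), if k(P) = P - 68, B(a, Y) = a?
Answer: 25241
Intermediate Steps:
k(P) = -68 + P
(25329 + B(-45, -55)) + k(25) = (25329 - 45) + (-68 + 25) = 25284 - 43 = 25241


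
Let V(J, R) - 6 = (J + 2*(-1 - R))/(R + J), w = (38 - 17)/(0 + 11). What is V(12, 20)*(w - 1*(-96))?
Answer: 87237/176 ≈ 495.66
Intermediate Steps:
w = 21/11 ≈ 1.9091
V(J, R) = 6 + (-2 + J - 2*R)/(J + R) (V(J, R) = 6 + (J + 2*(-1 - R))/(R + J) = 6 + (J + (-2 - 2*R))/(J + R) = 6 + (-2 + J - 2*R)/(J + R))
V(12, 20)*(w - 1*(-96)) = ((-2 + 4*20 + 7*12)/(12 + 20))*(21/11 - 1*(-96)) = ((-2 + 80 + 84)/32)*(21/11 + 96) = ((1/32)*162)*(1077/11) = (81/16)*(1077/11) = 87237/176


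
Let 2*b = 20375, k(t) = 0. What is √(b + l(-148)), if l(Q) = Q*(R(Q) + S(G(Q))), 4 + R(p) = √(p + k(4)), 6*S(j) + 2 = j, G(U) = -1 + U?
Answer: √(522150 - 10656*I*√37)/6 ≈ 120.66 - 7.4608*I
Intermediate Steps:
S(j) = -⅓ + j/6
b = 20375/2 (b = (½)*20375 = 20375/2 ≈ 10188.)
R(p) = -4 + √p (R(p) = -4 + √(p + 0) = -4 + √p)
l(Q) = Q*(-9/2 + √Q + Q/6) (l(Q) = Q*((-4 + √Q) + (-⅓ + (-1 + Q)/6)) = Q*((-4 + √Q) + (-⅓ + (-⅙ + Q/6))) = Q*((-4 + √Q) + (-½ + Q/6)) = Q*(-9/2 + √Q + Q/6))
√(b + l(-148)) = √(20375/2 + (⅙)*(-148)*(-27 - 148 + 6*√(-148))) = √(20375/2 + (⅙)*(-148)*(-27 - 148 + 6*(2*I*√37))) = √(20375/2 + (⅙)*(-148)*(-27 - 148 + 12*I*√37)) = √(20375/2 + (⅙)*(-148)*(-175 + 12*I*√37)) = √(20375/2 + (12950/3 - 296*I*√37)) = √(87025/6 - 296*I*√37)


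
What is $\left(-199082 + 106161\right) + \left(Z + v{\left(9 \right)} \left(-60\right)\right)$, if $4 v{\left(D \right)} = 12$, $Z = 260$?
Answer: $-92841$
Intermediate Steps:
$v{\left(D \right)} = 3$ ($v{\left(D \right)} = \frac{1}{4} \cdot 12 = 3$)
$\left(-199082 + 106161\right) + \left(Z + v{\left(9 \right)} \left(-60\right)\right) = \left(-199082 + 106161\right) + \left(260 + 3 \left(-60\right)\right) = -92921 + \left(260 - 180\right) = -92921 + 80 = -92841$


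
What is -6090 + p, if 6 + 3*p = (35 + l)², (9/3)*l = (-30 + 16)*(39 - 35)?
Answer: -162083/27 ≈ -6003.1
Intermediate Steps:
l = -56/3 (l = ((-30 + 16)*(39 - 35))/3 = (-14*4)/3 = (⅓)*(-56) = -56/3 ≈ -18.667)
p = 2347/27 (p = -2 + (35 - 56/3)²/3 = -2 + (49/3)²/3 = -2 + (⅓)*(2401/9) = -2 + 2401/27 = 2347/27 ≈ 86.926)
-6090 + p = -6090 + 2347/27 = -162083/27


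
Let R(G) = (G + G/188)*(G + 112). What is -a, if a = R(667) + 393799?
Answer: -172237289/188 ≈ -9.1616e+5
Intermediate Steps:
R(G) = 189*G*(112 + G)/188 (R(G) = (G + G*(1/188))*(112 + G) = (G + G/188)*(112 + G) = (189*G/188)*(112 + G) = 189*G*(112 + G)/188)
a = 172237289/188 (a = (189/188)*667*(112 + 667) + 393799 = (189/188)*667*779 + 393799 = 98203077/188 + 393799 = 172237289/188 ≈ 9.1616e+5)
-a = -1*172237289/188 = -172237289/188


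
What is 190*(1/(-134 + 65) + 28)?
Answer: 366890/69 ≈ 5317.3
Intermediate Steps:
190*(1/(-134 + 65) + 28) = 190*(1/(-69) + 28) = 190*(-1/69 + 28) = 190*(1931/69) = 366890/69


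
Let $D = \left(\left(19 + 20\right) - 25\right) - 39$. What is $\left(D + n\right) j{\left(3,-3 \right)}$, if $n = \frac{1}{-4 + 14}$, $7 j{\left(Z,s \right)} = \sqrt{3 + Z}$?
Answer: $- \frac{249 \sqrt{6}}{70} \approx -8.7132$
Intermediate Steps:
$j{\left(Z,s \right)} = \frac{\sqrt{3 + Z}}{7}$
$D = -25$ ($D = \left(39 - 25\right) - 39 = 14 - 39 = -25$)
$n = \frac{1}{10} \approx 0.1$
$\left(D + n\right) j{\left(3,-3 \right)} = \left(-25 + \frac{1}{10}\right) \frac{\sqrt{3 + 3}}{7} = - \frac{249 \frac{\sqrt{6}}{7}}{10} = - \frac{249 \sqrt{6}}{70}$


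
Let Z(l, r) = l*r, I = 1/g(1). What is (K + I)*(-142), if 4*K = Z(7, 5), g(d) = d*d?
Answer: -2769/2 ≈ -1384.5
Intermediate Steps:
g(d) = d**2
I = 1 (I = 1/(1**2) = 1/1 = 1)
K = 35/4 (K = (7*5)/4 = (1/4)*35 = 35/4 ≈ 8.7500)
(K + I)*(-142) = (35/4 + 1)*(-142) = (39/4)*(-142) = -2769/2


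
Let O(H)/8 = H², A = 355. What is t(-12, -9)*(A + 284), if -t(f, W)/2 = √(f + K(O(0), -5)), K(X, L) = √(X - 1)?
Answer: -1278*√(-12 + I) ≈ -184.3 - 4431.0*I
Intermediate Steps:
O(H) = 8*H²
K(X, L) = √(-1 + X)
t(f, W) = -2*√(I + f) (t(f, W) = -2*√(f + √(-1 + 8*0²)) = -2*√(f + √(-1 + 8*0)) = -2*√(f + √(-1 + 0)) = -2*√(f + √(-1)) = -2*√(f + I) = -2*√(I + f))
t(-12, -9)*(A + 284) = (-2*√(I - 12))*(355 + 284) = -2*√(-12 + I)*639 = -1278*√(-12 + I)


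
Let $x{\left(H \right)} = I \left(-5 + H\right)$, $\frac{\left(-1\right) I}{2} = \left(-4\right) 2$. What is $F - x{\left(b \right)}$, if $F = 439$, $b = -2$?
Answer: $551$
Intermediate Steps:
$I = 16$ ($I = - 2 \left(\left(-4\right) 2\right) = \left(-2\right) \left(-8\right) = 16$)
$x{\left(H \right)} = -80 + 16 H$ ($x{\left(H \right)} = 16 \left(-5 + H\right) = -80 + 16 H$)
$F - x{\left(b \right)} = 439 - \left(-80 + 16 \left(-2\right)\right) = 439 - \left(-80 - 32\right) = 439 - -112 = 439 + 112 = 551$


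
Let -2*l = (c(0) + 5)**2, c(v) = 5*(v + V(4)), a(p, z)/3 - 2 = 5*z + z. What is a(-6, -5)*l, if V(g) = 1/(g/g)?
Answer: 4200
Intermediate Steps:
V(g) = 1 (V(g) = 1/1 = 1*1 = 1)
a(p, z) = 6 + 18*z (a(p, z) = 6 + 3*(5*z + z) = 6 + 3*(6*z) = 6 + 18*z)
c(v) = 5 + 5*v (c(v) = 5*(v + 1) = 5*(1 + v) = 5 + 5*v)
l = -50 (l = -((5 + 5*0) + 5)**2/2 = -((5 + 0) + 5)**2/2 = -(5 + 5)**2/2 = -1/2*10**2 = -1/2*100 = -50)
a(-6, -5)*l = (6 + 18*(-5))*(-50) = (6 - 90)*(-50) = -84*(-50) = 4200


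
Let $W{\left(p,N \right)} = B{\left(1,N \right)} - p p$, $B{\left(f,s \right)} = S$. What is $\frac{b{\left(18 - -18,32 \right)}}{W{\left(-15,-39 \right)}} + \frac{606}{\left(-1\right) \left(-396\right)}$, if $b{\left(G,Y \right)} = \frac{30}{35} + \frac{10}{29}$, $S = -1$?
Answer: $\frac{2308787}{1513974} \approx 1.525$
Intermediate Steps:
$B{\left(f,s \right)} = -1$
$b{\left(G,Y \right)} = \frac{244}{203}$ ($b{\left(G,Y \right)} = 30 \cdot \frac{1}{35} + 10 \cdot \frac{1}{29} = \frac{6}{7} + \frac{10}{29} = \frac{244}{203}$)
$W{\left(p,N \right)} = -1 - p^{2}$ ($W{\left(p,N \right)} = -1 - p p = -1 - p^{2}$)
$\frac{b{\left(18 - -18,32 \right)}}{W{\left(-15,-39 \right)}} + \frac{606}{\left(-1\right) \left(-396\right)} = \frac{244}{203 \left(-1 - \left(-15\right)^{2}\right)} + \frac{606}{\left(-1\right) \left(-396\right)} = \frac{244}{203 \left(-1 - 225\right)} + \frac{606}{396} = \frac{244}{203 \left(-1 - 225\right)} + 606 \cdot \frac{1}{396} = \frac{244}{203 \left(-226\right)} + \frac{101}{66} = \frac{244}{203} \left(- \frac{1}{226}\right) + \frac{101}{66} = - \frac{122}{22939} + \frac{101}{66} = \frac{2308787}{1513974}$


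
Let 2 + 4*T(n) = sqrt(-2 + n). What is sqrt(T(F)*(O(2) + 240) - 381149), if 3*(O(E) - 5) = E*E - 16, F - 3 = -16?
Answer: sqrt(-1525078 + 241*I*sqrt(15))/2 ≈ 0.18895 + 617.47*I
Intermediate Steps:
F = -13 (F = 3 - 16 = -13)
O(E) = -1/3 + E**2/3 (O(E) = 5 + (E*E - 16)/3 = 5 + (E**2 - 16)/3 = 5 + (-16 + E**2)/3 = 5 + (-16/3 + E**2/3) = -1/3 + E**2/3)
T(n) = -1/2 + sqrt(-2 + n)/4
sqrt(T(F)*(O(2) + 240) - 381149) = sqrt((-1/2 + sqrt(-2 - 13)/4)*((-1/3 + (1/3)*2**2) + 240) - 381149) = sqrt((-1/2 + sqrt(-15)/4)*((-1/3 + (1/3)*4) + 240) - 381149) = sqrt((-1/2 + (I*sqrt(15))/4)*((-1/3 + 4/3) + 240) - 381149) = sqrt((-1/2 + I*sqrt(15)/4)*(1 + 240) - 381149) = sqrt((-1/2 + I*sqrt(15)/4)*241 - 381149) = sqrt((-241/2 + 241*I*sqrt(15)/4) - 381149) = sqrt(-762539/2 + 241*I*sqrt(15)/4)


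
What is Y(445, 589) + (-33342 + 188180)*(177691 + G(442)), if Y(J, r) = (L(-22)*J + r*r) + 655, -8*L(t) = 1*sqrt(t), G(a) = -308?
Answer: 27465976530 - 445*I*sqrt(22)/8 ≈ 2.7466e+10 - 260.9*I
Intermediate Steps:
L(t) = -sqrt(t)/8
Y(J, r) = 655 + r**2 - I*J*sqrt(22)/8 (Y(J, r) = ((-I*sqrt(22)/8)*J + r*r) + 655 = ((-I*sqrt(22)/8)*J + r**2) + 655 = (-I*J*sqrt(22)/8 + r**2) + 655 = (r**2 - I*J*sqrt(22)/8) + 655 = 655 + r**2 - I*J*sqrt(22)/8)
Y(445, 589) + (-33342 + 188180)*(177691 + G(442)) = (655 + 589**2 - 1/8*I*445*sqrt(22)) + (-33342 + 188180)*(177691 - 308) = (655 + 346921 - 445*I*sqrt(22)/8) + 154838*177383 = (347576 - 445*I*sqrt(22)/8) + 27465628954 = 27465976530 - 445*I*sqrt(22)/8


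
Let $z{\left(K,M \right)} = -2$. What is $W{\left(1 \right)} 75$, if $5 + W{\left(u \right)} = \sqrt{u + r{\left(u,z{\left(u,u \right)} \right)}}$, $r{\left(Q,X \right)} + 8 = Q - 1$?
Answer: $-375 + 75 i \sqrt{7} \approx -375.0 + 198.43 i$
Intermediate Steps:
$r{\left(Q,X \right)} = -9 + Q$ ($r{\left(Q,X \right)} = -8 + \left(Q - 1\right) = -8 + \left(-1 + Q\right) = -9 + Q$)
$W{\left(u \right)} = -5 + \sqrt{-9 + 2 u}$ ($W{\left(u \right)} = -5 + \sqrt{u + \left(-9 + u\right)} = -5 + \sqrt{-9 + 2 u}$)
$W{\left(1 \right)} 75 = \left(-5 + \sqrt{-9 + 2 \cdot 1}\right) 75 = \left(-5 + \sqrt{-9 + 2}\right) 75 = \left(-5 + \sqrt{-7}\right) 75 = \left(-5 + i \sqrt{7}\right) 75 = -375 + 75 i \sqrt{7}$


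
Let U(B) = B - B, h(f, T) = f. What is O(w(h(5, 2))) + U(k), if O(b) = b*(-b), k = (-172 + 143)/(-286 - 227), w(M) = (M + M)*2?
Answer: -400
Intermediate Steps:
w(M) = 4*M (w(M) = (2*M)*2 = 4*M)
k = 29/513 (k = -29/(-513) = -29*(-1/513) = 29/513 ≈ 0.056530)
O(b) = -b**2
U(B) = 0
O(w(h(5, 2))) + U(k) = -(4*5)**2 + 0 = -1*20**2 + 0 = -1*400 + 0 = -400 + 0 = -400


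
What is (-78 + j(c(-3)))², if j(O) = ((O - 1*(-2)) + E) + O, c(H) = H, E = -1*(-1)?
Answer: 6561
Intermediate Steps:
E = 1
j(O) = 3 + 2*O (j(O) = ((O - 1*(-2)) + 1) + O = ((O + 2) + 1) + O = ((2 + O) + 1) + O = (3 + O) + O = 3 + 2*O)
(-78 + j(c(-3)))² = (-78 + (3 + 2*(-3)))² = (-78 + (3 - 6))² = (-78 - 3)² = (-81)² = 6561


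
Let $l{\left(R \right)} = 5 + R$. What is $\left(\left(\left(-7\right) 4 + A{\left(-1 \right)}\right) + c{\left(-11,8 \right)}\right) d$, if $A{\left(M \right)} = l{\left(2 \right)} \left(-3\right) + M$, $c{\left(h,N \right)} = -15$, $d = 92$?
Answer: $-5980$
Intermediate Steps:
$A{\left(M \right)} = -21 + M$ ($A{\left(M \right)} = \left(5 + 2\right) \left(-3\right) + M = 7 \left(-3\right) + M = -21 + M$)
$\left(\left(\left(-7\right) 4 + A{\left(-1 \right)}\right) + c{\left(-11,8 \right)}\right) d = \left(\left(\left(-7\right) 4 - 22\right) - 15\right) 92 = \left(\left(-28 - 22\right) - 15\right) 92 = \left(-50 - 15\right) 92 = \left(-65\right) 92 = -5980$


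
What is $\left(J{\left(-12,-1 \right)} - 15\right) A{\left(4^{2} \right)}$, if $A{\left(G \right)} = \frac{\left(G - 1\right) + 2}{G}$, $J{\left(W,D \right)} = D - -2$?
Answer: $- \frac{119}{8} \approx -14.875$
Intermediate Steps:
$J{\left(W,D \right)} = 2 + D$ ($J{\left(W,D \right)} = D + 2 = 2 + D$)
$A{\left(G \right)} = \frac{1 + G}{G}$ ($A{\left(G \right)} = \frac{\left(-1 + G\right) + 2}{G} = \frac{1 + G}{G}$)
$\left(J{\left(-12,-1 \right)} - 15\right) A{\left(4^{2} \right)} = \left(\left(2 - 1\right) - 15\right) \frac{1 + 4^{2}}{4^{2}} = \left(1 - 15\right) \frac{1 + 16}{16} = - 14 \cdot \frac{1}{16} \cdot 17 = \left(-14\right) \frac{17}{16} = - \frac{119}{8}$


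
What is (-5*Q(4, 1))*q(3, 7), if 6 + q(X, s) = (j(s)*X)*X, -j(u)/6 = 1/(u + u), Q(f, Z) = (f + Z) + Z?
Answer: 2070/7 ≈ 295.71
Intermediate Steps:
Q(f, Z) = f + 2*Z (Q(f, Z) = (Z + f) + Z = f + 2*Z)
j(u) = -3/u (j(u) = -6/(u + u) = -6*1/(2*u) = -3/u)
q(X, s) = -6 - 3*X²/s (q(X, s) = -6 + ((-3/s)*X)*X = -6 + (-3*X/s)*X = -6 - 3*X²/s)
(-5*Q(4, 1))*q(3, 7) = (-5*(4 + 2*1))*(-6 - 3*3²/7) = (-5*(4 + 2))*(-6 - 3*9*⅐) = (-5*6)*(-6 - 27/7) = -30*(-69/7) = 2070/7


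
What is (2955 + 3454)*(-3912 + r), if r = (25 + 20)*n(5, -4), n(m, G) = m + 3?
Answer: -22764768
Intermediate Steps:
n(m, G) = 3 + m
r = 360 (r = (25 + 20)*(3 + 5) = 45*8 = 360)
(2955 + 3454)*(-3912 + r) = (2955 + 3454)*(-3912 + 360) = 6409*(-3552) = -22764768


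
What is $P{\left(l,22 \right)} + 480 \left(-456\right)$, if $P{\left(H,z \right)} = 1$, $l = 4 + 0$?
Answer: $-218879$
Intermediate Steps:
$l = 4$
$P{\left(l,22 \right)} + 480 \left(-456\right) = 1 + 480 \left(-456\right) = 1 - 218880 = -218879$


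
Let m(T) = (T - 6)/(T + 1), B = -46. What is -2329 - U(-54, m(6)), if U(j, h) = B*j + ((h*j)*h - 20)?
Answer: -4793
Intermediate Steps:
m(T) = (-6 + T)/(1 + T)
U(j, h) = -20 - 46*j + j*h² (U(j, h) = -46*j + ((h*j)*h - 20) = -46*j + (j*h² - 20) = -46*j + (-20 + j*h²) = -20 - 46*j + j*h²)
-2329 - U(-54, m(6)) = -2329 - (-20 - 46*(-54) - 54*(-6 + 6)²/(1 + 6)²) = -2329 - (-20 + 2484 - 54*(0/7)²) = -2329 - (-20 + 2484 - 54*((⅐)*0)²) = -2329 - (-20 + 2484 - 54*0²) = -2329 - (-20 + 2484 - 54*0) = -2329 - (-20 + 2484 + 0) = -2329 - 1*2464 = -2329 - 2464 = -4793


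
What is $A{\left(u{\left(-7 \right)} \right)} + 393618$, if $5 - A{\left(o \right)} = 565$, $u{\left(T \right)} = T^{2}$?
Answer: $393058$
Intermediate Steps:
$A{\left(o \right)} = -560$ ($A{\left(o \right)} = 5 - 565 = -560$)
$A{\left(u{\left(-7 \right)} \right)} + 393618 = -560 + 393618 = 393058$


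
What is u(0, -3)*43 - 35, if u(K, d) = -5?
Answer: -250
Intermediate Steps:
u(0, -3)*43 - 35 = -5*43 - 35 = -215 - 35 = -250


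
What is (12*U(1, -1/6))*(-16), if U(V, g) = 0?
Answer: 0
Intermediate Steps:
(12*U(1, -1/6))*(-16) = (12*0)*(-16) = 0*(-16) = 0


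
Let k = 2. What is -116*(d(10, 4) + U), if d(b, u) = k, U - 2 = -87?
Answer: 9628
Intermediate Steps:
U = -85 (U = 2 - 87 = -85)
d(b, u) = 2
-116*(d(10, 4) + U) = -116*(2 - 85) = -116*(-83) = 9628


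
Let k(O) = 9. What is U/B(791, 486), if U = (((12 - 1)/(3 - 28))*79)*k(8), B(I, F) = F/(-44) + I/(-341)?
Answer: 5333922/227875 ≈ 23.407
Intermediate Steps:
B(I, F) = -F/44 - I/341 (B(I, F) = F*(-1/44) + I*(-1/341) = -F/44 - I/341)
U = -7821/25 (U = (((12 - 1)/(3 - 28))*79)*9 = ((11/(-25))*79)*9 = ((11*(-1/25))*79)*9 = -11/25*79*9 = -869/25*9 = -7821/25 ≈ -312.84)
U/B(791, 486) = -7821/(25*(-1/44*486 - 1/341*791)) = -7821/(25*(-243/22 - 791/341)) = -7821/(25*(-9115/682)) = -7821/25*(-682/9115) = 5333922/227875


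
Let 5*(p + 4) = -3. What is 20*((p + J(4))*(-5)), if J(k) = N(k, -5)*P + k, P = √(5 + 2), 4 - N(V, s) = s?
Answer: 60 - 900*√7 ≈ -2321.2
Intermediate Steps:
p = -23/5 (p = -4 + (⅕)*(-3) = -4 - ⅗ = -23/5 ≈ -4.6000)
N(V, s) = 4 - s
P = √7 ≈ 2.6458
J(k) = k + 9*√7 (J(k) = (4 - 1*(-5))*√7 + k = (4 + 5)*√7 + k = 9*√7 + k = k + 9*√7)
20*((p + J(4))*(-5)) = 20*((-23/5 + (4 + 9*√7))*(-5)) = 20*((-⅗ + 9*√7)*(-5)) = 20*(3 - 45*√7) = 60 - 900*√7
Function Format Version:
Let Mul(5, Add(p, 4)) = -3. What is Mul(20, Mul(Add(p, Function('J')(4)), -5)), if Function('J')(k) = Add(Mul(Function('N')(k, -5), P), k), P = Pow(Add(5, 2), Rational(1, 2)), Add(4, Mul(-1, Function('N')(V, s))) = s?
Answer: Add(60, Mul(-900, Pow(7, Rational(1, 2)))) ≈ -2321.2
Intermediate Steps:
p = Rational(-23, 5) (p = Add(-4, Mul(Rational(1, 5), -3)) = Add(-4, Rational(-3, 5)) = Rational(-23, 5) ≈ -4.6000)
Function('N')(V, s) = Add(4, Mul(-1, s))
P = Pow(7, Rational(1, 2)) ≈ 2.6458
Function('J')(k) = Add(k, Mul(9, Pow(7, Rational(1, 2)))) (Function('J')(k) = Add(Mul(Add(4, Mul(-1, -5)), Pow(7, Rational(1, 2))), k) = Add(Mul(Add(4, 5), Pow(7, Rational(1, 2))), k) = Add(Mul(9, Pow(7, Rational(1, 2))), k) = Add(k, Mul(9, Pow(7, Rational(1, 2)))))
Mul(20, Mul(Add(p, Function('J')(4)), -5)) = Mul(20, Mul(Add(Rational(-23, 5), Add(4, Mul(9, Pow(7, Rational(1, 2))))), -5)) = Mul(20, Mul(Add(Rational(-3, 5), Mul(9, Pow(7, Rational(1, 2)))), -5)) = Mul(20, Add(3, Mul(-45, Pow(7, Rational(1, 2))))) = Add(60, Mul(-900, Pow(7, Rational(1, 2))))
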